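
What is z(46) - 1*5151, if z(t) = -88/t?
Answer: -118517/23 ≈ -5152.9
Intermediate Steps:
z(46) - 1*5151 = -88/46 - 1*5151 = -88*1/46 - 5151 = -44/23 - 5151 = -118517/23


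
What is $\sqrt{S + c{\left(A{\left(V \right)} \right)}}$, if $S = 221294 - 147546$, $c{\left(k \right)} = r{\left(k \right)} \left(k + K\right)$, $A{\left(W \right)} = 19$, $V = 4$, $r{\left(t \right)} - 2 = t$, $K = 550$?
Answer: $71 \sqrt{17} \approx 292.74$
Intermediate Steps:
$r{\left(t \right)} = 2 + t$
$c{\left(k \right)} = \left(2 + k\right) \left(550 + k\right)$ ($c{\left(k \right)} = \left(2 + k\right) \left(k + 550\right) = \left(2 + k\right) \left(550 + k\right)$)
$S = 73748$ ($S = 221294 - 147546 = 73748$)
$\sqrt{S + c{\left(A{\left(V \right)} \right)}} = \sqrt{73748 + \left(2 + 19\right) \left(550 + 19\right)} = \sqrt{73748 + 21 \cdot 569} = \sqrt{73748 + 11949} = \sqrt{85697} = 71 \sqrt{17}$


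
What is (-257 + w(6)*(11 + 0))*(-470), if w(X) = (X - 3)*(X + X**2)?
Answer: -530630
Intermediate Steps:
w(X) = (-3 + X)*(X + X**2)
(-257 + w(6)*(11 + 0))*(-470) = (-257 + (6*(-3 + 6**2 - 2*6))*(11 + 0))*(-470) = (-257 + (6*(-3 + 36 - 12))*11)*(-470) = (-257 + (6*21)*11)*(-470) = (-257 + 126*11)*(-470) = (-257 + 1386)*(-470) = 1129*(-470) = -530630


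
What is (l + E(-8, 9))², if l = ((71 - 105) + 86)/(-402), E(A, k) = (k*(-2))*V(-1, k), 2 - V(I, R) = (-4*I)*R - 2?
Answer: 13398062500/40401 ≈ 3.3163e+5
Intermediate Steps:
V(I, R) = 4 + 4*I*R (V(I, R) = 2 - ((-4*I)*R - 2) = 2 - (-4*I*R - 2) = 2 - (-2 - 4*I*R) = 2 + (2 + 4*I*R) = 4 + 4*I*R)
E(A, k) = -2*k*(4 - 4*k) (E(A, k) = (k*(-2))*(4 + 4*(-1)*k) = (-2*k)*(4 - 4*k) = -2*k*(4 - 4*k))
l = -26/201 (l = (-34 + 86)*(-1/402) = 52*(-1/402) = -26/201 ≈ -0.12935)
(l + E(-8, 9))² = (-26/201 + 8*9*(-1 + 9))² = (-26/201 + 8*9*8)² = (-26/201 + 576)² = (115750/201)² = 13398062500/40401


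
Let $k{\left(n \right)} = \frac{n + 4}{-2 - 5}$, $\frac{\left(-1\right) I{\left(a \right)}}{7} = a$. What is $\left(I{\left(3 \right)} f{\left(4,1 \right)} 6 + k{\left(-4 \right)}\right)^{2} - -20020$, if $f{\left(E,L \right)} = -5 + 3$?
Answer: $83524$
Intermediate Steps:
$f{\left(E,L \right)} = -2$
$I{\left(a \right)} = - 7 a$
$k{\left(n \right)} = - \frac{4}{7} - \frac{n}{7}$ ($k{\left(n \right)} = \frac{4 + n}{-7} = \left(4 + n\right) \left(- \frac{1}{7}\right) = - \frac{4}{7} - \frac{n}{7}$)
$\left(I{\left(3 \right)} f{\left(4,1 \right)} 6 + k{\left(-4 \right)}\right)^{2} - -20020 = \left(\left(-7\right) 3 \left(-2\right) 6 - 0\right)^{2} - -20020 = \left(\left(-21\right) \left(-2\right) 6 + \left(- \frac{4}{7} + \frac{4}{7}\right)\right)^{2} + 20020 = \left(42 \cdot 6 + 0\right)^{2} + 20020 = \left(252 + 0\right)^{2} + 20020 = 252^{2} + 20020 = 63504 + 20020 = 83524$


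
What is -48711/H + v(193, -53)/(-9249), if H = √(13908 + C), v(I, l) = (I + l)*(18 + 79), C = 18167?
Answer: -13580/9249 - 48711*√1283/6415 ≈ -273.45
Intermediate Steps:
v(I, l) = 97*I + 97*l (v(I, l) = (I + l)*97 = 97*I + 97*l)
H = 5*√1283 (H = √(13908 + 18167) = √32075 = 5*√1283 ≈ 179.09)
-48711/H + v(193, -53)/(-9249) = -48711*√1283/6415 + (97*193 + 97*(-53))/(-9249) = -48711*√1283/6415 + (18721 - 5141)*(-1/9249) = -48711*√1283/6415 + 13580*(-1/9249) = -48711*√1283/6415 - 13580/9249 = -13580/9249 - 48711*√1283/6415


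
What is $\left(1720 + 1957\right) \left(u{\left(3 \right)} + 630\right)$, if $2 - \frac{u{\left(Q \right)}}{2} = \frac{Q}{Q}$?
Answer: $2323864$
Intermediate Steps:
$u{\left(Q \right)} = 2$ ($u{\left(Q \right)} = 4 - 2 \frac{Q}{Q} = 4 - 2 = 2$)
$\left(1720 + 1957\right) \left(u{\left(3 \right)} + 630\right) = \left(1720 + 1957\right) \left(2 + 630\right) = 3677 \cdot 632 = 2323864$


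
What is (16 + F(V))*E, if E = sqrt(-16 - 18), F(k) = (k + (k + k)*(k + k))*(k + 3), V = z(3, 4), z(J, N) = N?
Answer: 492*I*sqrt(34) ≈ 2868.8*I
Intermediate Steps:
V = 4
F(k) = (3 + k)*(k + 4*k**2) (F(k) = (k + (2*k)*(2*k))*(3 + k) = (k + 4*k**2)*(3 + k) = (3 + k)*(k + 4*k**2))
E = I*sqrt(34) (E = sqrt(-34) = I*sqrt(34) ≈ 5.8309*I)
(16 + F(V))*E = (16 + 4*(3 + 4*4**2 + 13*4))*(I*sqrt(34)) = (16 + 4*(3 + 4*16 + 52))*(I*sqrt(34)) = (16 + 4*(3 + 64 + 52))*(I*sqrt(34)) = (16 + 4*119)*(I*sqrt(34)) = (16 + 476)*(I*sqrt(34)) = 492*(I*sqrt(34)) = 492*I*sqrt(34)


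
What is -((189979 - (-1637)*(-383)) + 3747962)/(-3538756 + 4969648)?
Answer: -1655485/715446 ≈ -2.3139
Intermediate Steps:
-((189979 - (-1637)*(-383)) + 3747962)/(-3538756 + 4969648) = -((189979 - 1*626971) + 3747962)/1430892 = -((189979 - 626971) + 3747962)/1430892 = -(-436992 + 3747962)/1430892 = -3310970/1430892 = -1*1655485/715446 = -1655485/715446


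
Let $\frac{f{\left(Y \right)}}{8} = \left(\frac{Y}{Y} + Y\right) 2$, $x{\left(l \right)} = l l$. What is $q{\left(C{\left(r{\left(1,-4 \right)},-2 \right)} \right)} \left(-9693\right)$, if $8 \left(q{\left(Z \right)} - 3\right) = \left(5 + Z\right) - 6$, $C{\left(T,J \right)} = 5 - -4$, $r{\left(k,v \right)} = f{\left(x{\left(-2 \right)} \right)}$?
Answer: $-38772$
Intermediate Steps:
$x{\left(l \right)} = l^{2}$
$f{\left(Y \right)} = 16 + 16 Y$ ($f{\left(Y \right)} = 8 \left(\frac{Y}{Y} + Y\right) 2 = 8 \left(1 + Y\right) 2 = 8 \left(2 + 2 Y\right) = 16 + 16 Y$)
$r{\left(k,v \right)} = 80$ ($r{\left(k,v \right)} = 16 + 16 \left(-2\right)^{2} = 16 + 16 \cdot 4 = 16 + 64 = 80$)
$C{\left(T,J \right)} = 9$ ($C{\left(T,J \right)} = 5 + 4 = 9$)
$q{\left(Z \right)} = \frac{23}{8} + \frac{Z}{8}$ ($q{\left(Z \right)} = 3 + \frac{\left(5 + Z\right) - 6}{8} = 3 + \frac{-1 + Z}{8} = 3 + \left(- \frac{1}{8} + \frac{Z}{8}\right) = \frac{23}{8} + \frac{Z}{8}$)
$q{\left(C{\left(r{\left(1,-4 \right)},-2 \right)} \right)} \left(-9693\right) = \left(\frac{23}{8} + \frac{1}{8} \cdot 9\right) \left(-9693\right) = \left(\frac{23}{8} + \frac{9}{8}\right) \left(-9693\right) = 4 \left(-9693\right) = -38772$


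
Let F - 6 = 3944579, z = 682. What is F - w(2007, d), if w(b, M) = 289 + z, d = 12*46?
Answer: 3943614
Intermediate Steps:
d = 552
w(b, M) = 971 (w(b, M) = 289 + 682 = 971)
F = 3944585 (F = 6 + 3944579 = 3944585)
F - w(2007, d) = 3944585 - 1*971 = 3944585 - 971 = 3943614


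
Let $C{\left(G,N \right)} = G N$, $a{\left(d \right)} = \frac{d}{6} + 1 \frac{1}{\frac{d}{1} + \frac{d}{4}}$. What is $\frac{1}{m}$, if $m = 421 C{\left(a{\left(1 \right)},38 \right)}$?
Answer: $\frac{15}{231971} \approx 6.4663 \cdot 10^{-5}$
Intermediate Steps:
$a{\left(d \right)} = \frac{d}{6} + \frac{4}{5 d}$ ($a{\left(d \right)} = d \frac{1}{6} + 1 \frac{1}{d 1 + d \frac{1}{4}} = \frac{d}{6} + 1 \frac{1}{d + \frac{d}{4}} = \frac{d}{6} + 1 \frac{1}{\frac{5}{4} d} = \frac{d}{6} + 1 \frac{4}{5 d} = \frac{d}{6} + \frac{4}{5 d}$)
$m = \frac{231971}{15}$ ($m = 421 \left(\frac{1}{6} \cdot 1 + \frac{4}{5 \cdot 1}\right) 38 = 421 \left(\frac{1}{6} + \frac{4}{5} \cdot 1\right) 38 = 421 \left(\frac{1}{6} + \frac{4}{5}\right) 38 = 421 \cdot \frac{29}{30} \cdot 38 = 421 \cdot \frac{551}{15} = \frac{231971}{15} \approx 15465.0$)
$\frac{1}{m} = \frac{1}{\frac{231971}{15}} = \frac{15}{231971}$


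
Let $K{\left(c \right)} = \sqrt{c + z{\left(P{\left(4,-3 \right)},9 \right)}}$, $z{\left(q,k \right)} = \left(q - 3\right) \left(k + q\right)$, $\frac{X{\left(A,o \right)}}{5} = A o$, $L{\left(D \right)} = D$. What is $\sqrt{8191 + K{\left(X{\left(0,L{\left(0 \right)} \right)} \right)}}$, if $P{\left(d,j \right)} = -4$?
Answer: $\sqrt{8191 + i \sqrt{35}} \approx 90.504 + 0.0327 i$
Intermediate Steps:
$X{\left(A,o \right)} = 5 A o$
$z{\left(q,k \right)} = \left(-3 + q\right) \left(k + q\right)$
$K{\left(c \right)} = \sqrt{-35 + c}$ ($K{\left(c \right)} = \sqrt{c + \left(\left(-4\right)^{2} - 27 - -12 + 9 \left(-4\right)\right)} = \sqrt{c + \left(16 - 27 + 12 - 36\right)} = \sqrt{c - 35} = \sqrt{-35 + c}$)
$\sqrt{8191 + K{\left(X{\left(0,L{\left(0 \right)} \right)} \right)}} = \sqrt{8191 + \sqrt{-35 + 5 \cdot 0 \cdot 0}} = \sqrt{8191 + \sqrt{-35 + 0}} = \sqrt{8191 + \sqrt{-35}} = \sqrt{8191 + i \sqrt{35}}$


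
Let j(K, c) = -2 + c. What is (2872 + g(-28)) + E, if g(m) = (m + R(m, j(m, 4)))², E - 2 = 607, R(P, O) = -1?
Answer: 4322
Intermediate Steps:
E = 609 (E = 2 + 607 = 609)
g(m) = (-1 + m)² (g(m) = (m - 1)² = (-1 + m)²)
(2872 + g(-28)) + E = (2872 + (-1 - 28)²) + 609 = (2872 + (-29)²) + 609 = (2872 + 841) + 609 = 3713 + 609 = 4322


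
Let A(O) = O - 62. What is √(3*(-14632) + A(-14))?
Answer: 2*I*√10993 ≈ 209.7*I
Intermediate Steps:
A(O) = -62 + O
√(3*(-14632) + A(-14)) = √(3*(-14632) + (-62 - 14)) = √(-43896 - 76) = √(-43972) = 2*I*√10993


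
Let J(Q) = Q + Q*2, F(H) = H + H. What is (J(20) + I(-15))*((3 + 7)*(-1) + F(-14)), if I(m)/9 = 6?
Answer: -4332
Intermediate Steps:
F(H) = 2*H
I(m) = 54 (I(m) = 9*6 = 54)
J(Q) = 3*Q (J(Q) = Q + 2*Q = 3*Q)
(J(20) + I(-15))*((3 + 7)*(-1) + F(-14)) = (3*20 + 54)*((3 + 7)*(-1) + 2*(-14)) = (60 + 54)*(10*(-1) - 28) = 114*(-10 - 28) = 114*(-38) = -4332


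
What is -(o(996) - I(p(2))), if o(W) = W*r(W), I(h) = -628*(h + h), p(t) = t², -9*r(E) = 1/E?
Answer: -45215/9 ≈ -5023.9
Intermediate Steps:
r(E) = -1/(9*E)
I(h) = -1256*h
o(W) = -⅑ (o(W) = W*(-1/(9*W)) = -⅑)
-(o(996) - I(p(2))) = -(-⅑ - (-1256)*2²) = -(-⅑ - (-1256)*4) = -(-⅑ - 1*(-5024)) = -(-⅑ + 5024) = -1*45215/9 = -45215/9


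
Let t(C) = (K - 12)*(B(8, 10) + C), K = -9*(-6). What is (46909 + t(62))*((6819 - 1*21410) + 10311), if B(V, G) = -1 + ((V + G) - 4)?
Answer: -214252520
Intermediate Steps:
K = 54
B(V, G) = -5 + G + V (B(V, G) = -1 + ((G + V) - 4) = -1 + (-4 + G + V) = -5 + G + V)
t(C) = 546 + 42*C (t(C) = (54 - 12)*((-5 + 10 + 8) + C) = 42*(13 + C) = 546 + 42*C)
(46909 + t(62))*((6819 - 1*21410) + 10311) = (46909 + (546 + 42*62))*((6819 - 1*21410) + 10311) = (46909 + (546 + 2604))*((6819 - 21410) + 10311) = (46909 + 3150)*(-14591 + 10311) = 50059*(-4280) = -214252520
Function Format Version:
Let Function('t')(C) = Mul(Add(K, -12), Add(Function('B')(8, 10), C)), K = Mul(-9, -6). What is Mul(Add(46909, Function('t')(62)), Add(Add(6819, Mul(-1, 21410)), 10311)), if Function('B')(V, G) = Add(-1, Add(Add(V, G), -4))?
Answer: -214252520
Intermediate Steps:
K = 54
Function('B')(V, G) = Add(-5, G, V) (Function('B')(V, G) = Add(-1, Add(Add(G, V), -4)) = Add(-1, Add(-4, G, V)) = Add(-5, G, V))
Function('t')(C) = Add(546, Mul(42, C)) (Function('t')(C) = Mul(Add(54, -12), Add(Add(-5, 10, 8), C)) = Mul(42, Add(13, C)) = Add(546, Mul(42, C)))
Mul(Add(46909, Function('t')(62)), Add(Add(6819, Mul(-1, 21410)), 10311)) = Mul(Add(46909, Add(546, Mul(42, 62))), Add(Add(6819, Mul(-1, 21410)), 10311)) = Mul(Add(46909, Add(546, 2604)), Add(Add(6819, -21410), 10311)) = Mul(Add(46909, 3150), Add(-14591, 10311)) = Mul(50059, -4280) = -214252520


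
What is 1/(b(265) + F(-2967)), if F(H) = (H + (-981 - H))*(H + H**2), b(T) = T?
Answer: -1/8632919417 ≈ -1.1584e-10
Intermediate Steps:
F(H) = -981*H - 981*H**2 (F(H) = -981*(H + H**2) = -981*H - 981*H**2)
1/(b(265) + F(-2967)) = 1/(265 - 981*(-2967)*(1 - 2967)) = 1/(265 - 981*(-2967)*(-2966)) = 1/(265 - 8632919682) = 1/(-8632919417) = -1/8632919417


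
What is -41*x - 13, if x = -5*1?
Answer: 192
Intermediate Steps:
x = -5
-41*x - 13 = -41*(-5) - 13 = 205 - 13 = 192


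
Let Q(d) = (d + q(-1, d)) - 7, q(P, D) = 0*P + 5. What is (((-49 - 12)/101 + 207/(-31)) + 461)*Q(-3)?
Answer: -7102965/3131 ≈ -2268.6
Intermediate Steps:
q(P, D) = 5 (q(P, D) = 0 + 5 = 5)
Q(d) = -2 + d (Q(d) = (d + 5) - 7 = (5 + d) - 7 = -2 + d)
(((-49 - 12)/101 + 207/(-31)) + 461)*Q(-3) = (((-49 - 12)/101 + 207/(-31)) + 461)*(-2 - 3) = ((-61*1/101 + 207*(-1/31)) + 461)*(-5) = ((-61/101 - 207/31) + 461)*(-5) = (-22798/3131 + 461)*(-5) = (1420593/3131)*(-5) = -7102965/3131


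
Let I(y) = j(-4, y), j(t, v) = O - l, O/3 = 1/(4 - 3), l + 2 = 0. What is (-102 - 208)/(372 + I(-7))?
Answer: -310/377 ≈ -0.82228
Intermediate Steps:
l = -2 (l = -2 + 0 = -2)
O = 3 (O = 3/(4 - 3) = 3/1 = 3*1 = 3)
j(t, v) = 5 (j(t, v) = 3 - 1*(-2) = 3 + 2 = 5)
I(y) = 5
(-102 - 208)/(372 + I(-7)) = (-102 - 208)/(372 + 5) = -310/377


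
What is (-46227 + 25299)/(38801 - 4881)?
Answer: -327/530 ≈ -0.61698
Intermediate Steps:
(-46227 + 25299)/(38801 - 4881) = -20928/33920 = -20928*1/33920 = -327/530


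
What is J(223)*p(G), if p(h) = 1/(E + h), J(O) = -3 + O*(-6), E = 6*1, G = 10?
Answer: -1341/16 ≈ -83.813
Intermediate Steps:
E = 6
J(O) = -3 - 6*O
p(h) = 1/(6 + h)
J(223)*p(G) = (-3 - 6*223)/(6 + 10) = (-3 - 1338)/16 = -1341*1/16 = -1341/16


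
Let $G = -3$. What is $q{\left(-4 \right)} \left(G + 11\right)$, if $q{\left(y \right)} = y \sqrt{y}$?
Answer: $- 64 i \approx - 64.0 i$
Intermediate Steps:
$q{\left(y \right)} = y^{\frac{3}{2}}$
$q{\left(-4 \right)} \left(G + 11\right) = \left(-4\right)^{\frac{3}{2}} \left(-3 + 11\right) = - 8 i 8 = - 64 i$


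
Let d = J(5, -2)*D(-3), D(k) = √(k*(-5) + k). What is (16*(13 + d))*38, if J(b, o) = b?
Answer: 7904 + 6080*√3 ≈ 18435.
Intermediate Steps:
D(k) = 2*√(-k) (D(k) = √(-5*k + k) = √(-4*k) = 2*√(-k))
d = 10*√3 (d = 5*(2*√(-1*(-3))) = 5*(2*√3) = 10*√3 ≈ 17.320)
(16*(13 + d))*38 = (16*(13 + 10*√3))*38 = (208 + 160*√3)*38 = 7904 + 6080*√3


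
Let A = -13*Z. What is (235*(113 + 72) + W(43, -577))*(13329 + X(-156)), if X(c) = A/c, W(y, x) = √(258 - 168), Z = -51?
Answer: 2317174025/4 + 159897*√10/4 ≈ 5.7942e+8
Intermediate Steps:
A = 663 (A = -13*(-51) = 663)
W(y, x) = 3*√10 (W(y, x) = √90 = 3*√10)
X(c) = 663/c
(235*(113 + 72) + W(43, -577))*(13329 + X(-156)) = (235*(113 + 72) + 3*√10)*(13329 + 663/(-156)) = (235*185 + 3*√10)*(13329 + 663*(-1/156)) = (43475 + 3*√10)*(13329 - 17/4) = (43475 + 3*√10)*(53299/4) = 2317174025/4 + 159897*√10/4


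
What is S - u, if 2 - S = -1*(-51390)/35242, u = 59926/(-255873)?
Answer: 2748449/3541821 ≈ 0.77600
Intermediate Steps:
u = -3154/13467 (u = 59926*(-1/255873) = -3154/13467 ≈ -0.23420)
S = 9547/17621 (S = 2 - (-1*(-51390))/35242 = 2 - 51390/35242 = 2 - 1*25695/17621 = 2 - 25695/17621 = 9547/17621 ≈ 0.54180)
S - u = 9547/17621 - 1*(-3154/13467) = 9547/17621 + 3154/13467 = 2748449/3541821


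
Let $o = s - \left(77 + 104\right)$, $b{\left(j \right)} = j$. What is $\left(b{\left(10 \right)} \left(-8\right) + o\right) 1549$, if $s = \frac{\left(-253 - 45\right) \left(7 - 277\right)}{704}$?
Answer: $- \frac{39996729}{176} \approx -2.2725 \cdot 10^{5}$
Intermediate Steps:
$s = \frac{20115}{176}$ ($s = \left(-298\right) \left(-270\right) \frac{1}{704} = 80460 \cdot \frac{1}{704} = \frac{20115}{176} \approx 114.29$)
$o = - \frac{11741}{176}$ ($o = \frac{20115}{176} - \left(77 + 104\right) = \frac{20115}{176} - 181 = - \frac{11741}{176} \approx -66.71$)
$\left(b{\left(10 \right)} \left(-8\right) + o\right) 1549 = \left(10 \left(-8\right) - \frac{11741}{176}\right) 1549 = \left(-80 - \frac{11741}{176}\right) 1549 = \left(- \frac{25821}{176}\right) 1549 = - \frac{39996729}{176}$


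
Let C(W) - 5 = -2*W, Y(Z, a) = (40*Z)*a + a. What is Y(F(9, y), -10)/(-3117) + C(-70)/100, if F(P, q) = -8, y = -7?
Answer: 26593/62340 ≈ 0.42658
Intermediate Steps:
Y(Z, a) = a + 40*Z*a (Y(Z, a) = 40*Z*a + a = a + 40*Z*a)
C(W) = 5 - 2*W
Y(F(9, y), -10)/(-3117) + C(-70)/100 = -10*(1 + 40*(-8))/(-3117) + (5 - 2*(-70))/100 = -10*(1 - 320)*(-1/3117) + (5 + 140)*(1/100) = -10*(-319)*(-1/3117) + 145*(1/100) = 3190*(-1/3117) + 29/20 = -3190/3117 + 29/20 = 26593/62340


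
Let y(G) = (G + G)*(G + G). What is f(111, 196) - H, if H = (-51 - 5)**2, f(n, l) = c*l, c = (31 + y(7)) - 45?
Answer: 32536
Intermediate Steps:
y(G) = 4*G**2 (y(G) = (2*G)*(2*G) = 4*G**2)
c = 182 (c = (31 + 4*7**2) - 45 = (31 + 4*49) - 45 = (31 + 196) - 45 = 227 - 45 = 182)
f(n, l) = 182*l
H = 3136 (H = (-56)**2 = 3136)
f(111, 196) - H = 182*196 - 1*3136 = 35672 - 3136 = 32536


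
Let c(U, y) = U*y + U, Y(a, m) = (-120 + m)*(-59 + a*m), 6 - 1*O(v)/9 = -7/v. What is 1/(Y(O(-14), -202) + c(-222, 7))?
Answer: 1/3236900 ≈ 3.0894e-7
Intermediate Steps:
O(v) = 54 + 63/v (O(v) = 54 - (-63)/v = 54 + 63/v)
c(U, y) = U + U*y
1/(Y(O(-14), -202) + c(-222, 7)) = 1/((7080 - 59*(-202) + (54 + 63/(-14))*(-202)**2 - 120*(54 + 63/(-14))*(-202)) - 222*(1 + 7)) = 1/((7080 + 11918 + (54 + 63*(-1/14))*40804 - 120*(54 + 63*(-1/14))*(-202)) - 222*8) = 1/((7080 + 11918 + (54 - 9/2)*40804 - 120*(54 - 9/2)*(-202)) - 1776) = 1/((7080 + 11918 + (99/2)*40804 - 120*99/2*(-202)) - 1776) = 1/((7080 + 11918 + 2019798 + 1199880) - 1776) = 1/(3238676 - 1776) = 1/3236900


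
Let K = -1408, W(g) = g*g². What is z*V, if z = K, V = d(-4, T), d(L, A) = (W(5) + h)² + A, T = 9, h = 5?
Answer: -23807872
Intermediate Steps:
W(g) = g³
d(L, A) = 16900 + A (d(L, A) = (5³ + 5)² + A = (125 + 5)² + A = 130² + A = 16900 + A)
V = 16909 (V = 16900 + 9 = 16909)
z = -1408
z*V = -1408*16909 = -23807872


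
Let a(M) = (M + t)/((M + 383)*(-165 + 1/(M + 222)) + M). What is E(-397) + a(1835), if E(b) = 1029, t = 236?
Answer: 770740897786/749023477 ≈ 1029.0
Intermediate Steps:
a(M) = (236 + M)/(M + (-165 + 1/(222 + M))*(383 + M)) (a(M) = (M + 236)/((M + 383)*(-165 + 1/(M + 222)) + M) = (236 + M)/((383 + M)*(-165 + 1/(222 + M)) + M) = (236 + M)/((-165 + 1/(222 + M))*(383 + M) + M) = (236 + M)/(M + (-165 + 1/(222 + M))*(383 + M)))
E(-397) + a(1835) = 1029 + (-52392 - 1*1835² - 458*1835)/(14028907 + 164*1835² + 99602*1835) = 1029 + (-52392 - 1*3367225 - 840430)/(14028907 + 164*3367225 + 182769670) = 1029 + (-52392 - 3367225 - 840430)/(14028907 + 552224900 + 182769670) = 1029 - 4260047/749023477 = 770740897786/749023477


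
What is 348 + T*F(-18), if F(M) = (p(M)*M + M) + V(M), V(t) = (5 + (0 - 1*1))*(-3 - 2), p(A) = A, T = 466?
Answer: 133624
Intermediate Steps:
V(t) = -20 (V(t) = (5 + (0 - 1))*(-5) = (5 - 1)*(-5) = 4*(-5) = -20)
F(M) = -20 + M + M² (F(M) = (M*M + M) - 20 = (M² + M) - 20 = (M + M²) - 20 = -20 + M + M²)
348 + T*F(-18) = 348 + 466*(-20 - 18 + (-18)²) = 348 + 466*(-20 - 18 + 324) = 348 + 466*286 = 348 + 133276 = 133624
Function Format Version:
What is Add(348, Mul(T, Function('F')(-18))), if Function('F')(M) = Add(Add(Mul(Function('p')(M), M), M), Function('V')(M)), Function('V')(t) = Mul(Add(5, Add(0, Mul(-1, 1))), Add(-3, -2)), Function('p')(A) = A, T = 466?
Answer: 133624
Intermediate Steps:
Function('V')(t) = -20 (Function('V')(t) = Mul(Add(5, Add(0, -1)), -5) = Mul(Add(5, -1), -5) = Mul(4, -5) = -20)
Function('F')(M) = Add(-20, M, Pow(M, 2)) (Function('F')(M) = Add(Add(Mul(M, M), M), -20) = Add(Add(Pow(M, 2), M), -20) = Add(Add(M, Pow(M, 2)), -20) = Add(-20, M, Pow(M, 2)))
Add(348, Mul(T, Function('F')(-18))) = Add(348, Mul(466, Add(-20, -18, Pow(-18, 2)))) = Add(348, Mul(466, Add(-20, -18, 324))) = Add(348, Mul(466, 286)) = Add(348, 133276) = 133624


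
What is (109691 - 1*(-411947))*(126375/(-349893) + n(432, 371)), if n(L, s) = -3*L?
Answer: -78869527405838/116631 ≈ -6.7623e+8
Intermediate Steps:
(109691 - 1*(-411947))*(126375/(-349893) + n(432, 371)) = (109691 - 1*(-411947))*(126375/(-349893) - 3*432) = (109691 + 411947)*(126375*(-1/349893) - 1296) = 521638*(-42125/116631 - 1296) = 521638*(-151195901/116631) = -78869527405838/116631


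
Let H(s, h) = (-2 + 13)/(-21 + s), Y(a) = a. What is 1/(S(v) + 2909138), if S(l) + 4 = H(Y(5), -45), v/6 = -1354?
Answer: 16/46546133 ≈ 3.4374e-7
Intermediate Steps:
v = -8124 (v = 6*(-1354) = -8124)
H(s, h) = 11/(-21 + s)
S(l) = -75/16 (S(l) = -4 + 11/(-21 + 5) = -4 + 11/(-16) = -4 + 11*(-1/16) = -4 - 11/16 = -75/16)
1/(S(v) + 2909138) = 1/(-75/16 + 2909138) = 1/(46546133/16) = 16/46546133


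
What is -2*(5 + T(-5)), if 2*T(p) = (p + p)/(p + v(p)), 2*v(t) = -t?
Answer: -14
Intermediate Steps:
v(t) = -t/2 (v(t) = (-t)/2 = -t/2)
T(p) = 2 (T(p) = ((p + p)/(p - p/2))/2 = ((2*p)/((p/2)))/2 = ((2*p)*(2/p))/2 = (1/2)*4 = 2)
-2*(5 + T(-5)) = -2*(5 + 2) = -2*7 = -14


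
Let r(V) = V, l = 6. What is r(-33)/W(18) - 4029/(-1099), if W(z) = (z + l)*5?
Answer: 149071/43960 ≈ 3.3911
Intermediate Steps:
W(z) = 30 + 5*z (W(z) = (z + 6)*5 = (6 + z)*5 = 30 + 5*z)
r(-33)/W(18) - 4029/(-1099) = -33/(30 + 5*18) - 4029/(-1099) = -33/(30 + 90) - 4029*(-1/1099) = -33/120 + 4029/1099 = -33*1/120 + 4029/1099 = -11/40 + 4029/1099 = 149071/43960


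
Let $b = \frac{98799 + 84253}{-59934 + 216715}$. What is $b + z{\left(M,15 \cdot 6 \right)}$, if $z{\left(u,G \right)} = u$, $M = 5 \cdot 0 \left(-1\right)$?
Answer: $\frac{183052}{156781} \approx 1.1676$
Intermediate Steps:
$M = 0$ ($M = 0 \left(-1\right) = 0$)
$b = \frac{183052}{156781} \approx 1.1676$
$b + z{\left(M,15 \cdot 6 \right)} = \frac{183052}{156781} + 0 = \frac{183052}{156781}$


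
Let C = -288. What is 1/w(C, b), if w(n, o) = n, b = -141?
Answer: -1/288 ≈ -0.0034722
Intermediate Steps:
1/w(C, b) = 1/(-288) = -1/288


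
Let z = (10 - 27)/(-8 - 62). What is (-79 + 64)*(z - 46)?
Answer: 9609/14 ≈ 686.36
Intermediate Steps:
z = 17/70 (z = -17/(-70) = -17*(-1/70) = 17/70 ≈ 0.24286)
(-79 + 64)*(z - 46) = (-79 + 64)*(17/70 - 46) = -15*(-3203/70) = 9609/14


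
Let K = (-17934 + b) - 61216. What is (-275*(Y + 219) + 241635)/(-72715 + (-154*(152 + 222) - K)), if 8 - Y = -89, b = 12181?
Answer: -154735/63342 ≈ -2.4428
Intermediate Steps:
Y = 97 (Y = 8 - 1*(-89) = 8 + 89 = 97)
K = -66969 (K = (-17934 + 12181) - 61216 = -5753 - 61216 = -66969)
(-275*(Y + 219) + 241635)/(-72715 + (-154*(152 + 222) - K)) = (-275*(97 + 219) + 241635)/(-72715 + (-154*(152 + 222) - 1*(-66969))) = (-275*316 + 241635)/(-72715 + (-154*374 + 66969)) = (-86900 + 241635)/(-72715 + (-57596 + 66969)) = 154735/(-72715 + 9373) = 154735/(-63342) = 154735*(-1/63342) = -154735/63342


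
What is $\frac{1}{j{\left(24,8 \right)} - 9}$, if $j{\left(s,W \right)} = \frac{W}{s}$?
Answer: $- \frac{3}{26} \approx -0.11538$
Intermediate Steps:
$\frac{1}{j{\left(24,8 \right)} - 9} = \frac{1}{\frac{8}{24} - 9} = \frac{1}{8 \cdot \frac{1}{24} - 9} = \frac{1}{\frac{1}{3} - 9} = \frac{1}{- \frac{26}{3}} = - \frac{3}{26}$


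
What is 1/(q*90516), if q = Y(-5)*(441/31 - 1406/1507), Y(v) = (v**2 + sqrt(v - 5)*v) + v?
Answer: 46717/1826842111770 + 46717*I*sqrt(10)/7307368447080 ≈ 2.5573e-8 + 2.0217e-8*I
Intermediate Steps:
Y(v) = v + v**2 + v*sqrt(-5 + v) (Y(v) = (v**2 + sqrt(-5 + v)*v) + v = (v**2 + v*sqrt(-5 + v)) + v = v + v**2 + v*sqrt(-5 + v))
q = 12420020/46717 - 3105005*I*sqrt(10)/46717 (q = (-5*(1 - 5 + sqrt(-5 - 5)))*(441/31 - 1406/1507) = (-5*(1 - 5 + sqrt(-10)))*(441*(1/31) - 1406*1/1507) = (-5*(1 - 5 + I*sqrt(10)))*(441/31 - 1406/1507) = -5*(-4 + I*sqrt(10))*(621001/46717) = (20 - 5*I*sqrt(10))*(621001/46717) = 12420020/46717 - 3105005*I*sqrt(10)/46717 ≈ 265.86 - 210.18*I)
1/(q*90516) = 1/((12420020/46717 - 3105005*I*sqrt(10)/46717)*90516) = (1/90516)/(12420020/46717 - 3105005*I*sqrt(10)/46717) = 1/(90516*(12420020/46717 - 3105005*I*sqrt(10)/46717))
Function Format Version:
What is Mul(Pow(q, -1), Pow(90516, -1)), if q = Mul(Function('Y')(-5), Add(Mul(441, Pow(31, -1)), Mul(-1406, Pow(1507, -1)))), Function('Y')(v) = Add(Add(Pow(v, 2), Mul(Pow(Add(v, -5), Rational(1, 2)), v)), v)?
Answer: Add(Rational(46717, 1826842111770), Mul(Rational(46717, 7307368447080), I, Pow(10, Rational(1, 2)))) ≈ Add(2.5573e-8, Mul(2.0217e-8, I))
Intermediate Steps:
Function('Y')(v) = Add(v, Pow(v, 2), Mul(v, Pow(Add(-5, v), Rational(1, 2)))) (Function('Y')(v) = Add(Add(Pow(v, 2), Mul(Pow(Add(-5, v), Rational(1, 2)), v)), v) = Add(Add(Pow(v, 2), Mul(v, Pow(Add(-5, v), Rational(1, 2)))), v) = Add(v, Pow(v, 2), Mul(v, Pow(Add(-5, v), Rational(1, 2)))))
q = Add(Rational(12420020, 46717), Mul(Rational(-3105005, 46717), I, Pow(10, Rational(1, 2)))) (q = Mul(Mul(-5, Add(1, -5, Pow(Add(-5, -5), Rational(1, 2)))), Add(Mul(441, Pow(31, -1)), Mul(-1406, Pow(1507, -1)))) = Mul(Mul(-5, Add(1, -5, Pow(-10, Rational(1, 2)))), Add(Mul(441, Rational(1, 31)), Mul(-1406, Rational(1, 1507)))) = Mul(Mul(-5, Add(1, -5, Mul(I, Pow(10, Rational(1, 2))))), Add(Rational(441, 31), Rational(-1406, 1507))) = Mul(Mul(-5, Add(-4, Mul(I, Pow(10, Rational(1, 2))))), Rational(621001, 46717)) = Mul(Add(20, Mul(-5, I, Pow(10, Rational(1, 2)))), Rational(621001, 46717)) = Add(Rational(12420020, 46717), Mul(Rational(-3105005, 46717), I, Pow(10, Rational(1, 2)))) ≈ Add(265.86, Mul(-210.18, I)))
Mul(Pow(q, -1), Pow(90516, -1)) = Mul(Pow(Add(Rational(12420020, 46717), Mul(Rational(-3105005, 46717), I, Pow(10, Rational(1, 2)))), -1), Pow(90516, -1)) = Mul(Pow(Add(Rational(12420020, 46717), Mul(Rational(-3105005, 46717), I, Pow(10, Rational(1, 2)))), -1), Rational(1, 90516)) = Mul(Rational(1, 90516), Pow(Add(Rational(12420020, 46717), Mul(Rational(-3105005, 46717), I, Pow(10, Rational(1, 2)))), -1))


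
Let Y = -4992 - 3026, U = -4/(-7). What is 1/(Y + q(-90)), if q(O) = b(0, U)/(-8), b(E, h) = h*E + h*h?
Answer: -49/392884 ≈ -0.00012472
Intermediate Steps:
U = 4/7 (U = -4*(-⅐) = 4/7 ≈ 0.57143)
Y = -8018
b(E, h) = h² + E*h (b(E, h) = E*h + h² = h² + E*h)
q(O) = -2/49 (q(O) = (4*(0 + 4/7)/7)/(-8) = ((4/7)*(4/7))*(-⅛) = (16/49)*(-⅛) = -2/49)
1/(Y + q(-90)) = 1/(-8018 - 2/49) = 1/(-392884/49) = -49/392884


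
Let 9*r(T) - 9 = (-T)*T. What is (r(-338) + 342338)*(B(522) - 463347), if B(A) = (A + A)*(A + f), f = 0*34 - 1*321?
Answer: -83566052769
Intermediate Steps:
f = -321 (f = 0 - 321 = -321)
B(A) = 2*A*(-321 + A) (B(A) = (A + A)*(A - 321) = (2*A)*(-321 + A) = 2*A*(-321 + A))
r(T) = 1 - T²/9 (r(T) = 1 + ((-T)*T)/9 = 1 + (-T²)/9 = 1 - T²/9)
(r(-338) + 342338)*(B(522) - 463347) = ((1 - ⅑*(-338)²) + 342338)*(2*522*(-321 + 522) - 463347) = ((1 - ⅑*114244) + 342338)*(2*522*201 - 463347) = ((1 - 114244/9) + 342338)*(209844 - 463347) = (-114235/9 + 342338)*(-253503) = (2966807/9)*(-253503) = -83566052769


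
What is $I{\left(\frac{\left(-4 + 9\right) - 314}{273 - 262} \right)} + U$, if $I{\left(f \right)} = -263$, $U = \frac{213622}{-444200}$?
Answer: $- \frac{58519111}{222100} \approx -263.48$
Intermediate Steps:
$U = - \frac{106811}{222100}$ ($U = 213622 \left(- \frac{1}{444200}\right) = - \frac{106811}{222100} \approx -0.48091$)
$I{\left(\frac{\left(-4 + 9\right) - 314}{273 - 262} \right)} + U = -263 - \frac{106811}{222100} = - \frac{58519111}{222100}$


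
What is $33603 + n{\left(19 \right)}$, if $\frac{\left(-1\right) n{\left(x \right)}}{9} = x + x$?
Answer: $33261$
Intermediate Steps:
$n{\left(x \right)} = - 18 x$ ($n{\left(x \right)} = - 9 \left(x + x\right) = - 9 \cdot 2 x = - 18 x$)
$33603 + n{\left(19 \right)} = 33603 - 342 = 33261$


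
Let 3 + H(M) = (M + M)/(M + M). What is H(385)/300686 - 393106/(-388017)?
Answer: 8442906763/8333662833 ≈ 1.0131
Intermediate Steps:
H(M) = -2 (H(M) = -3 + (M + M)/(M + M) = -3 + (2*M)/((2*M)) = -3 + (2*M)*(1/(2*M)) = -3 + 1 = -2)
H(385)/300686 - 393106/(-388017) = -2/300686 - 393106/(-388017) = -2*1/300686 - 393106*(-1/388017) = -1/150343 + 56158/55431 = 8442906763/8333662833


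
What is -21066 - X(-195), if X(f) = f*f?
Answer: -59091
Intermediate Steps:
X(f) = f**2
-21066 - X(-195) = -21066 - 1*(-195)**2 = -21066 - 1*38025 = -21066 - 38025 = -59091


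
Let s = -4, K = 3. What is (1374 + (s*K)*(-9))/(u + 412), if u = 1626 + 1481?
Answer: 494/1173 ≈ 0.42114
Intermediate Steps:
u = 3107
(1374 + (s*K)*(-9))/(u + 412) = (1374 - 4*3*(-9))/(3107 + 412) = (1374 - 12*(-9))/3519 = (1374 + 108)*(1/3519) = 1482*(1/3519) = 494/1173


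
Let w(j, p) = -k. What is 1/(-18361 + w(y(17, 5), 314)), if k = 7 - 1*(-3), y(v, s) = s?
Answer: -1/18371 ≈ -5.4434e-5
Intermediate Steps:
k = 10 (k = 7 + 3 = 10)
w(j, p) = -10 (w(j, p) = -1*10 = -10)
1/(-18361 + w(y(17, 5), 314)) = 1/(-18361 - 10) = 1/(-18371) = -1/18371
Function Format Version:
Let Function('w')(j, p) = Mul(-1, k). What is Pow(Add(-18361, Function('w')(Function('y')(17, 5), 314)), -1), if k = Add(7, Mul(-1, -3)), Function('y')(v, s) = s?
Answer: Rational(-1, 18371) ≈ -5.4434e-5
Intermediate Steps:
k = 10 (k = Add(7, 3) = 10)
Function('w')(j, p) = -10 (Function('w')(j, p) = Mul(-1, 10) = -10)
Pow(Add(-18361, Function('w')(Function('y')(17, 5), 314)), -1) = Pow(Add(-18361, -10), -1) = Pow(-18371, -1) = Rational(-1, 18371)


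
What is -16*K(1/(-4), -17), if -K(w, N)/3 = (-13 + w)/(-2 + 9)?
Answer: -636/7 ≈ -90.857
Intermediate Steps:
K(w, N) = 39/7 - 3*w/7 (K(w, N) = -3*(-13 + w)/(-2 + 9) = -3*(-13 + w)/7 = -3*(-13/7 + w/7) = 39/7 - 3*w/7)
-16*K(1/(-4), -17) = -16*(39/7 - 3/7/(-4)) = -16*(39/7 - 3/7*(-¼)) = -16*(39/7 + 3/28) = -16*159/28 = -636/7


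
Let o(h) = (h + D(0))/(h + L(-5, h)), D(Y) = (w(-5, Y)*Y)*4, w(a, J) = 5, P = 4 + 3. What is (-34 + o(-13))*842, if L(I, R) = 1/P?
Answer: -1249949/45 ≈ -27777.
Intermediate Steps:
P = 7
L(I, R) = ⅐ (L(I, R) = 1/7 = ⅐)
D(Y) = 20*Y (D(Y) = (5*Y)*4 = 20*Y)
o(h) = h/(⅐ + h) (o(h) = (h + 20*0)/(h + ⅐) = (h + 0)/(⅐ + h) = h/(⅐ + h))
(-34 + o(-13))*842 = (-34 + 7*(-13)/(1 + 7*(-13)))*842 = (-34 + 7*(-13)/(1 - 91))*842 = (-34 + 7*(-13)/(-90))*842 = (-34 + 7*(-13)*(-1/90))*842 = (-34 + 91/90)*842 = -2969/90*842 = -1249949/45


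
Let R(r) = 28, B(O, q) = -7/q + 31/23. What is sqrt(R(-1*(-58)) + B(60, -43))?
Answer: sqrt(28864954)/989 ≈ 5.4324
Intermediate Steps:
B(O, q) = 31/23 - 7/q (B(O, q) = -7/q + 31*(1/23) = -7/q + 31/23 = 31/23 - 7/q)
sqrt(R(-1*(-58)) + B(60, -43)) = sqrt(28 + (31/23 - 7/(-43))) = sqrt(28 + (31/23 - 7*(-1/43))) = sqrt(28 + (31/23 + 7/43)) = sqrt(28 + 1494/989) = sqrt(29186/989) = sqrt(28864954)/989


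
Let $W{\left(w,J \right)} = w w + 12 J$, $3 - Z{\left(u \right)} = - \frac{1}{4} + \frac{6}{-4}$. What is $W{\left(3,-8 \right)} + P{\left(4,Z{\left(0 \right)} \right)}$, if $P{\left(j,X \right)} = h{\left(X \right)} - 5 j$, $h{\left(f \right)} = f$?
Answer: $- \frac{409}{4} \approx -102.25$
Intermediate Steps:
$Z{\left(u \right)} = \frac{19}{4}$ ($Z{\left(u \right)} = 3 - \left(- \frac{1}{4} + \frac{6}{-4}\right) = 3 - \left(\left(-1\right) \frac{1}{4} + 6 \left(- \frac{1}{4}\right)\right) = 3 - \left(- \frac{1}{4} - \frac{3}{2}\right) = 3 - - \frac{7}{4} = 3 + \frac{7}{4} = \frac{19}{4}$)
$P{\left(j,X \right)} = X - 5 j$
$W{\left(w,J \right)} = w^{2} + 12 J$
$W{\left(3,-8 \right)} + P{\left(4,Z{\left(0 \right)} \right)} = \left(3^{2} + 12 \left(-8\right)\right) + \left(\frac{19}{4} - 20\right) = \left(9 - 96\right) + \left(\frac{19}{4} - 20\right) = -87 - \frac{61}{4} = - \frac{409}{4}$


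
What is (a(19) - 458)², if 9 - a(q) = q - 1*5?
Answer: 214369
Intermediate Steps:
a(q) = 14 - q (a(q) = 9 - (q - 1*5) = 9 - (q - 5) = 9 - (-5 + q) = 9 + (5 - q) = 14 - q)
(a(19) - 458)² = ((14 - 1*19) - 458)² = ((14 - 19) - 458)² = (-5 - 458)² = (-463)² = 214369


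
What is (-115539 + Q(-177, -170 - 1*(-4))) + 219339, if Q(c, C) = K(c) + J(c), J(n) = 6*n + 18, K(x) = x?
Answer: 102579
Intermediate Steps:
J(n) = 18 + 6*n
Q(c, C) = 18 + 7*c (Q(c, C) = c + (18 + 6*c) = 18 + 7*c)
(-115539 + Q(-177, -170 - 1*(-4))) + 219339 = (-115539 + (18 + 7*(-177))) + 219339 = (-115539 + (18 - 1239)) + 219339 = (-115539 - 1221) + 219339 = -116760 + 219339 = 102579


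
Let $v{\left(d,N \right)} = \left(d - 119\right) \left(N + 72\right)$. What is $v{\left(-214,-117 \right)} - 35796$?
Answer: $-20811$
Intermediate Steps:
$v{\left(d,N \right)} = \left(-119 + d\right) \left(72 + N\right)$
$v{\left(-214,-117 \right)} - 35796 = \left(-8568 - -13923 + 72 \left(-214\right) - -25038\right) - 35796 = \left(-8568 + 13923 - 15408 + 25038\right) - 35796 = 14985 - 35796 = -20811$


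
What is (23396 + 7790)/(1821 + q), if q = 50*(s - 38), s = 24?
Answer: 31186/1121 ≈ 27.820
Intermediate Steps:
q = -700 (q = 50*(24 - 38) = 50*(-14) = -700)
(23396 + 7790)/(1821 + q) = (23396 + 7790)/(1821 - 700) = 31186/1121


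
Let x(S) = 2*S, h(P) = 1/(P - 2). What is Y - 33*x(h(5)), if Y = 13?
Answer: -9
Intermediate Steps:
h(P) = 1/(-2 + P)
Y - 33*x(h(5)) = 13 - 66/(-2 + 5) = 13 - 66/3 = 13 - 33*⅔ = 13 - 22 = -9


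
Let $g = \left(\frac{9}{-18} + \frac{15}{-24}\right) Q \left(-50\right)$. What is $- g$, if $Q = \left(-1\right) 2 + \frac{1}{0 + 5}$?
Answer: $\frac{405}{4} \approx 101.25$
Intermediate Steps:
$Q = - \frac{9}{5}$ ($Q = -2 + \frac{1}{5} = - \frac{9}{5} \approx -1.8$)
$g = - \frac{405}{4}$ ($g = \left(\frac{9}{-18} + \frac{15}{-24}\right) \left(- \frac{9}{5}\right) \left(-50\right) = \left(9 \left(- \frac{1}{18}\right) + 15 \left(- \frac{1}{24}\right)\right) \left(- \frac{9}{5}\right) \left(-50\right) = \left(- \frac{1}{2} - \frac{5}{8}\right) \left(- \frac{9}{5}\right) \left(-50\right) = \left(- \frac{9}{8}\right) \left(- \frac{9}{5}\right) \left(-50\right) = \frac{81}{40} \left(-50\right) = - \frac{405}{4} \approx -101.25$)
$- g = \left(-1\right) \left(- \frac{405}{4}\right) = \frac{405}{4}$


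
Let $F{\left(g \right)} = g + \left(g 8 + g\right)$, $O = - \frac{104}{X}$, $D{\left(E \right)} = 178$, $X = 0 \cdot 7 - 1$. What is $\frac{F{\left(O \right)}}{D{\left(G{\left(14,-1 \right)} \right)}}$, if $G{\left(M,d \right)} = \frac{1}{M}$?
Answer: $\frac{520}{89} \approx 5.8427$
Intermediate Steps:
$X = -1$ ($X = 0 - 1 = -1$)
$O = 104$ ($O = - \frac{104}{-1} = \left(-104\right) \left(-1\right) = 104$)
$F{\left(g \right)} = 10 g$ ($F{\left(g \right)} = g + \left(8 g + g\right) = g + 9 g = 10 g$)
$\frac{F{\left(O \right)}}{D{\left(G{\left(14,-1 \right)} \right)}} = \frac{10 \cdot 104}{178} = 1040 \cdot \frac{1}{178} = \frac{520}{89}$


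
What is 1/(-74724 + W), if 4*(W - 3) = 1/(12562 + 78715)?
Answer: -365108/27281234867 ≈ -1.3383e-5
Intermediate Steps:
W = 1095325/365108 (W = 3 + 1/(4*(12562 + 78715)) = 3 + (1/4)/91277 = 3 + (1/4)*(1/91277) = 3 + 1/365108 = 1095325/365108 ≈ 3.0000)
1/(-74724 + W) = 1/(-74724 + 1095325/365108) = 1/(-27281234867/365108) = -365108/27281234867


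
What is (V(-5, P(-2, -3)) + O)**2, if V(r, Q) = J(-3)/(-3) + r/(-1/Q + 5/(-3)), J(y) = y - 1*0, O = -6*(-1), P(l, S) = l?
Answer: 6241/49 ≈ 127.37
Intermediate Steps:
O = 6
J(y) = y (J(y) = y + 0 = y)
V(r, Q) = 1 + r/(-5/3 - 1/Q) (V(r, Q) = -3/(-3) + r/(-1/Q + 5/(-3)) = -3*(-1/3) + r/(-1/Q + 5*(-1/3)) = 1 + r/(-1/Q - 5/3) = 1 + r/(-5/3 - 1/Q))
(V(-5, P(-2, -3)) + O)**2 = ((3 + 5*(-2) - 3*(-2)*(-5))/(3 + 5*(-2)) + 6)**2 = ((3 - 10 - 30)/(3 - 10) + 6)**2 = (-37/(-7) + 6)**2 = (-1/7*(-37) + 6)**2 = (37/7 + 6)**2 = (79/7)**2 = 6241/49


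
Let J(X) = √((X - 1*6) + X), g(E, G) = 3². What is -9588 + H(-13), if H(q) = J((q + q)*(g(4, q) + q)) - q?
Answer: -9575 + √202 ≈ -9560.8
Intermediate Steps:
g(E, G) = 9
J(X) = √(-6 + 2*X) (J(X) = √((X - 6) + X) = √((-6 + X) + X) = √(-6 + 2*X))
H(q) = √(-6 + 4*q*(9 + q)) - q (H(q) = √(-6 + 2*((q + q)*(9 + q))) - q = √(-6 + 2*((2*q)*(9 + q))) - q = √(-6 + 2*(2*q*(9 + q))) - q = √(-6 + 4*q*(9 + q)) - q)
-9588 + H(-13) = -9588 + (-1*(-13) + √2*√(-3 + 2*(-13)*(9 - 13))) = -9588 + (13 + √2*√(-3 + 2*(-13)*(-4))) = -9588 + (13 + √2*√(-3 + 104)) = -9588 + (13 + √2*√101) = -9588 + (13 + √202) = -9575 + √202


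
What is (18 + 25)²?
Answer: 1849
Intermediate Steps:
(18 + 25)² = 43² = 1849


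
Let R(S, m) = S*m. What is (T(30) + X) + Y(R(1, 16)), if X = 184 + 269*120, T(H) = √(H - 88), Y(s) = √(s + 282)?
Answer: 32464 + √298 + I*√58 ≈ 32481.0 + 7.6158*I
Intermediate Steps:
Y(s) = √(282 + s)
T(H) = √(-88 + H)
X = 32464 (X = 184 + 32280 = 32464)
(T(30) + X) + Y(R(1, 16)) = (√(-88 + 30) + 32464) + √(282 + 1*16) = (√(-58) + 32464) + √(282 + 16) = (I*√58 + 32464) + √298 = (32464 + I*√58) + √298 = 32464 + √298 + I*√58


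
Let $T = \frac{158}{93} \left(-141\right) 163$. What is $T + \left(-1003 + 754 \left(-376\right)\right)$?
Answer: $- \frac{10030155}{31} \approx -3.2355 \cdot 10^{5}$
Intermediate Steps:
$T = - \frac{1210438}{31}$ ($T = 158 \cdot \frac{1}{93} \left(-141\right) 163 = \frac{158}{93} \left(-141\right) 163 = \left(- \frac{7426}{31}\right) 163 = - \frac{1210438}{31} \approx -39046.0$)
$T + \left(-1003 + 754 \left(-376\right)\right) = - \frac{1210438}{31} + \left(-1003 + 754 \left(-376\right)\right) = - \frac{1210438}{31} - 284507 = - \frac{10030155}{31}$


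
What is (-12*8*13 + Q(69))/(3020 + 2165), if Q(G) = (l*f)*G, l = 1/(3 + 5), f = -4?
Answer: -513/2074 ≈ -0.24735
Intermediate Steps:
l = ⅛ (l = 1/8 = ⅛ ≈ 0.12500)
Q(G) = -G/2 (Q(G) = ((⅛)*(-4))*G = -G/2)
(-12*8*13 + Q(69))/(3020 + 2165) = (-12*8*13 - ½*69)/(3020 + 2165) = (-96*13 - 69/2)/5185 = (-1248 - 69/2)*(1/5185) = -2565/2*1/5185 = -513/2074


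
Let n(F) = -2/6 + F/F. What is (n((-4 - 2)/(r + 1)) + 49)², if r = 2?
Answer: 22201/9 ≈ 2466.8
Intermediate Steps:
n(F) = ⅔ (n(F) = -2*⅙ + 1 = -⅓ + 1 = ⅔)
(n((-4 - 2)/(r + 1)) + 49)² = (⅔ + 49)² = (149/3)² = 22201/9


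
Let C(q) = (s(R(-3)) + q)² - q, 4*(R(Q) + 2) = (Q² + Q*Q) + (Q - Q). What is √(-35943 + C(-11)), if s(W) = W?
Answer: I*√143439/2 ≈ 189.37*I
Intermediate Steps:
R(Q) = -2 + Q²/2 (R(Q) = -2 + ((Q² + Q*Q) + (Q - Q))/4 = -2 + ((Q² + Q²) + 0)/4 = -2 + (2*Q² + 0)/4 = -2 + (2*Q²)/4 = -2 + Q²/2)
C(q) = (5/2 + q)² - q (C(q) = ((-2 + (½)*(-3)²) + q)² - q = ((-2 + (½)*9) + q)² - q = ((-2 + 9/2) + q)² - q = (5/2 + q)² - q)
√(-35943 + C(-11)) = √(-35943 + (25/4 + (-11)² + 4*(-11))) = √(-35943 + (25/4 + 121 - 44)) = √(-35943 + 333/4) = √(-143439/4) = I*√143439/2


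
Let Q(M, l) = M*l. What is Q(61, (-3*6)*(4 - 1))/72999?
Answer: -366/8111 ≈ -0.045124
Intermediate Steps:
Q(61, (-3*6)*(4 - 1))/72999 = (61*((-3*6)*(4 - 1)))/72999 = (61*(-18*3))*(1/72999) = (61*(-54))*(1/72999) = -3294*1/72999 = -366/8111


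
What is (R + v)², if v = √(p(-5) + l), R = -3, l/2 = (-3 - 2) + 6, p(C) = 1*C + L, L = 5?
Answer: (3 - √2)² ≈ 2.5147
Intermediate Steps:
p(C) = 5 + C (p(C) = 1*C + 5 = C + 5 = 5 + C)
l = 2 (l = 2*((-3 - 2) + 6) = 2*(-5 + 6) = 2*1 = 2)
v = √2 (v = √((5 - 5) + 2) = √(0 + 2) = √2 ≈ 1.4142)
(R + v)² = (-3 + √2)²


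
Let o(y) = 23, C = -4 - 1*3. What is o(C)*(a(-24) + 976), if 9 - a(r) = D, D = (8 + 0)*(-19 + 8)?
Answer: 24679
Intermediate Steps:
C = -7 (C = -4 - 3 = -7)
D = -88 (D = 8*(-11) = -88)
a(r) = 97 (a(r) = 9 - 1*(-88) = 9 + 88 = 97)
o(C)*(a(-24) + 976) = 23*(97 + 976) = 23*1073 = 24679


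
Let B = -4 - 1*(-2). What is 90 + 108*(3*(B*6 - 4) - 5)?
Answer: -5634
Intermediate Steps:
B = -2 (B = -4 + 2 = -2)
90 + 108*(3*(B*6 - 4) - 5) = 90 + 108*(3*(-2*6 - 4) - 5) = 90 + 108*(3*(-12 - 4) - 5) = 90 + 108*(3*(-16) - 5) = 90 + 108*(-48 - 5) = 90 + 108*(-53) = 90 - 5724 = -5634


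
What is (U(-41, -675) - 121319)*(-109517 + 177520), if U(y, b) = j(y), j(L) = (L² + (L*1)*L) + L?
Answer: -8024217994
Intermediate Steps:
j(L) = L + 2*L² (j(L) = (L² + L*L) + L = (L² + L²) + L = 2*L² + L = L + 2*L²)
U(y, b) = y*(1 + 2*y)
(U(-41, -675) - 121319)*(-109517 + 177520) = (-41*(1 + 2*(-41)) - 121319)*(-109517 + 177520) = (-41*(1 - 82) - 121319)*68003 = (-41*(-81) - 121319)*68003 = (3321 - 121319)*68003 = -117998*68003 = -8024217994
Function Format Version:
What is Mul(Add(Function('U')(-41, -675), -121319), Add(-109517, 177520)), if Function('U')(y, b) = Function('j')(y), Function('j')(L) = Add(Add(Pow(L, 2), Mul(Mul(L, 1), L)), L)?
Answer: -8024217994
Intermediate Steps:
Function('j')(L) = Add(L, Mul(2, Pow(L, 2))) (Function('j')(L) = Add(Add(Pow(L, 2), Mul(L, L)), L) = Add(Add(Pow(L, 2), Pow(L, 2)), L) = Add(Mul(2, Pow(L, 2)), L) = Add(L, Mul(2, Pow(L, 2))))
Function('U')(y, b) = Mul(y, Add(1, Mul(2, y)))
Mul(Add(Function('U')(-41, -675), -121319), Add(-109517, 177520)) = Mul(Add(Mul(-41, Add(1, Mul(2, -41))), -121319), Add(-109517, 177520)) = Mul(Add(Mul(-41, Add(1, -82)), -121319), 68003) = Mul(Add(Mul(-41, -81), -121319), 68003) = Mul(Add(3321, -121319), 68003) = Mul(-117998, 68003) = -8024217994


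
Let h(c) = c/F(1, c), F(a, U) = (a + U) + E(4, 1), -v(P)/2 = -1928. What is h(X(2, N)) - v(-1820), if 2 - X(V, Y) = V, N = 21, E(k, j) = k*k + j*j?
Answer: -3856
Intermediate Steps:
E(k, j) = j**2 + k**2 (E(k, j) = k**2 + j**2 = j**2 + k**2)
v(P) = 3856 (v(P) = -2*(-1928) = 3856)
F(a, U) = 17 + U + a (F(a, U) = (a + U) + (1**2 + 4**2) = (U + a) + (1 + 16) = (U + a) + 17 = 17 + U + a)
X(V, Y) = 2 - V
h(c) = c/(18 + c) (h(c) = c/(17 + c + 1) = c/(18 + c))
h(X(2, N)) - v(-1820) = (2 - 1*2)/(18 + (2 - 1*2)) - 1*3856 = (2 - 2)/(18 + (2 - 2)) - 3856 = 0/(18 + 0) - 3856 = 0/18 - 3856 = 0*(1/18) - 3856 = 0 - 3856 = -3856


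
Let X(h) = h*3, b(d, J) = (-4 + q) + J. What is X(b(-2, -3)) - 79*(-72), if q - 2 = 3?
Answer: 5682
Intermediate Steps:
q = 5 (q = 2 + 3 = 5)
b(d, J) = 1 + J (b(d, J) = (-4 + 5) + J = 1 + J)
X(h) = 3*h
X(b(-2, -3)) - 79*(-72) = 3*(1 - 3) - 79*(-72) = 3*(-2) + 5688 = -6 + 5688 = 5682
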